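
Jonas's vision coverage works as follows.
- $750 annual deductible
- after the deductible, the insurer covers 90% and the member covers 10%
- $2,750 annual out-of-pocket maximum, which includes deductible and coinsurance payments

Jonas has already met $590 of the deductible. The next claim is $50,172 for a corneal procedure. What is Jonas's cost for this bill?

Remaining deductible: $750 − $590 = $160.
The remaining $50,012 (= $50,172 − $160) moves to coinsurance.
Coinsurance: $50,012 × 10% = $5,001.20.
Member responsibility before any cap: $160 + $5,001.20 = $5,161.20.
Year-to-date out-of-pocket would reach $590 + $5,161.20 = $5,751.20, above the $2,750 maximum, so the member pays only $2,750 − $590 = $2,160.

$2,160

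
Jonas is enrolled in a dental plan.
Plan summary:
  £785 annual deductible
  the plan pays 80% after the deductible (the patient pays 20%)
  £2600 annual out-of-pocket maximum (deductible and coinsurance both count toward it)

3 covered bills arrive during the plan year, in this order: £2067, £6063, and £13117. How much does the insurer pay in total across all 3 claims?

£18647

Claim 1 (£2067): deductible takes £785, £1282 remains; 20% of £1282 = £256.40. Patient pays £1041.40; OOP now £1041.40. Insurer: £2067 − £1041.40 = £1025.60.
Claim 2 (£6063): deductible already satisfied, so patient's share is 20% × £6063 = £1212.60. Patient owes £1212.60 (running OOP £2254). Plan pays £6063 − £1212.60 = £4850.40.
Claim 3 (£13117): 20% coinsurance on £13117 = £2623.40. Adding that to £2254 gives £4877.40, past the £2600 cap; patient pays only £2600 − £2254 = £346. Plan pays £13117 − £346 = £12771.
Insurer total = bills − patient's total = £21247 − £2600 = £18647.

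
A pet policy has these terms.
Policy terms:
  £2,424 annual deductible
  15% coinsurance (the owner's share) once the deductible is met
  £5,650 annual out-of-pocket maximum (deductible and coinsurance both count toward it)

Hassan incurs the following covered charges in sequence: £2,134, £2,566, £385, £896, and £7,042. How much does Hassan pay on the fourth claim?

£134.40

Claim 1 (£2,134): entire amount goes to the deductible. Cost to owner: £2,134. OOP to date £2,134.
Claim 2 (£2,566): £290 to deductible, leaving £2,276; owner's 15% is £341.40. Owner pays £631.40; OOP now £2,765.40.
Claim 3 (£385): deductible met; 15% of £385 = £57.75. Cost to owner: £57.75. OOP to date £2,823.15.
Claim 4 (£896): deductible met; 15% of £896 = £134.40. Owner pays £134.40; OOP now £2,957.55.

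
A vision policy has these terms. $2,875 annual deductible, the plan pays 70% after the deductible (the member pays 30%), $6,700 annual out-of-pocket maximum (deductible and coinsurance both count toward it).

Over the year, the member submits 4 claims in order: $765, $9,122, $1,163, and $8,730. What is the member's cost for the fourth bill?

Claim 1 — $765: fully absorbed by the deductible. Member pays $765; OOP now $765.
Claim 2 — $9,122: $2,110 finishes the deductible; $7,012 goes to coinsurance; member's 30% is $2,103.60. Cost to member: $4,213.60. OOP to date $4,978.60.
Claim 3 — $1,163: deductible already satisfied, so member's share is 30% × $1,163 = $348.90. Member owes $348.90 (running OOP $5,327.50).
Claim 4 — $8,730: 30% coinsurance on $8,730 = $2,619. That would push OOP to $7,946.50, over the $6,700 cap, so member pays $6,700 − $5,327.50 = $1,372.50.

$1,372.50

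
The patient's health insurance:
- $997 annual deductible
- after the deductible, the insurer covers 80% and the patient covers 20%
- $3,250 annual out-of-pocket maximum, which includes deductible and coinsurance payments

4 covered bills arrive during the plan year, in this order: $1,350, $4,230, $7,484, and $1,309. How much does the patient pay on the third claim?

$1,336.40

Claim 1 ($1,350): $997 to deductible, leaving $353; coinsurance $353 × 20% = $70.60. Patient pays $1,067.60; OOP now $1,067.60.
Claim 2 ($4,230): deductible already satisfied, so patient's share is 20% × $4,230 = $846. Cost to patient: $846. OOP to date $1,913.60.
Claim 3 ($7,484): deductible already satisfied, so patient's share is 20% × $7,484 = $1,496.80. Adding that to $1,913.60 gives $3,410.40, past the $3,250 cap; patient pays only $3,250 − $1,913.60 = $1,336.40.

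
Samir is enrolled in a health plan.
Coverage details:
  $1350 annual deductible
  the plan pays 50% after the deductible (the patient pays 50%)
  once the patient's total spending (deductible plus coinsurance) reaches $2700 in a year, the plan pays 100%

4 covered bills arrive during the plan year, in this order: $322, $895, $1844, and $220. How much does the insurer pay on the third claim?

$855.50

Claim 1 ($322): fully absorbed by the deductible. Cost to patient: $322. OOP to date $322. Plan pays $322 − $322 = $0.
Claim 2 ($895): entire amount goes to the deductible. Cost to patient: $895. OOP to date $1217. Insurer: $895 − $895 = $0.
Claim 3 ($1844): $133 finishes the deductible; $1711 goes to coinsurance; coinsurance $1711 × 50% = $855.50. Patient owes $988.50 (running OOP $2205.50). Insurer: $1844 − $988.50 = $855.50.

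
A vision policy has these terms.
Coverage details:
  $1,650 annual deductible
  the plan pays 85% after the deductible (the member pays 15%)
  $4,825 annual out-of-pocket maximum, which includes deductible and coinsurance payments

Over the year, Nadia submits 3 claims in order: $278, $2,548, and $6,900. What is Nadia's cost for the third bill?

$1,035

Claim 1 — $278: entire amount goes to the deductible. Cost to member: $278. OOP to date $278.
Claim 2 — $2,548: deductible takes $1,372, $1,176 remains; coinsurance $1,176 × 15% = $176.40. Member owes $1,548.40 (running OOP $1,826.40).
Claim 3 — $6,900: 15% coinsurance on $6,900 = $1,035. Member owes $1,035 (running OOP $2,861.40).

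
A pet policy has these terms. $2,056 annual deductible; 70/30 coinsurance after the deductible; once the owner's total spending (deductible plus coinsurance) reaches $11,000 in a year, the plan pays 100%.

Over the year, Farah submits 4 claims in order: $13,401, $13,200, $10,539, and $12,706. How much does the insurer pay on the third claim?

$8,958.50

#1 ($13,401): $2,056 to deductible, leaving $11,345; owner's 30% is $3,403.50. Owner owes $5,459.50 (running OOP $5,459.50). Insurer: $13,401 − $5,459.50 = $7,941.50.
#2 ($13,200): deductible met; 30% of $13,200 = $3,960. Owner owes $3,960 (running OOP $9,419.50). Insurer: $13,200 − $3,960 = $9,240.
#3 ($10,539): deductible already satisfied, so owner's share is 30% × $10,539 = $3,161.70. Adding that to $9,419.50 gives $12,581.20, past the $11,000 cap; owner pays only $11,000 − $9,419.50 = $1,580.50. Insurer: $10,539 − $1,580.50 = $8,958.50.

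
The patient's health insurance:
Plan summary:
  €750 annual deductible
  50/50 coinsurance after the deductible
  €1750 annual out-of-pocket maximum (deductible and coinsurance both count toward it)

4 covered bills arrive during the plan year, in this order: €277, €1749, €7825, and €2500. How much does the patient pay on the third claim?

Claim 1 (€277): entire amount goes to the deductible. Patient pays €277; OOP now €277.
Claim 2 (€1749): €473 to deductible, leaving €1276; coinsurance €1276 × 50% = €638. Patient owes €1111 (running OOP €1388).
Claim 3 (€7825): deductible already satisfied, so patient's share is 50% × €7825 = €3912.50. That would push OOP to €5300.50, over the €1750 cap, so patient pays €1750 − €1388 = €362.

€362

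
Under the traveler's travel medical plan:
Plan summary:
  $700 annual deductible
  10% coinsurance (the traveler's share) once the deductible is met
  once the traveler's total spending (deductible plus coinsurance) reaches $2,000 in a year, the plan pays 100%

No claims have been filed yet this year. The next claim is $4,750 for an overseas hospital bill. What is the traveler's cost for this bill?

Nothing has been paid toward the $700 deductible, so the first $700 of this charge is applied there.
The remaining $4,050 (= $4,750 − $700) moves to coinsurance.
Traveler's 10% share of $4,050 is $405.
Traveler responsibility before any cap: $700 + $405 = $1,105.
Cumulative spending $0 + $1,105 = $1,105 stays under the $2,000 maximum.

$1,105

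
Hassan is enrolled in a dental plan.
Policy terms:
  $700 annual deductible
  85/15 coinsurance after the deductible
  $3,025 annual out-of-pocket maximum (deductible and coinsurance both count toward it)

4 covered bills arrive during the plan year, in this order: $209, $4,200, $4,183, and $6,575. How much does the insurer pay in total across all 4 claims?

$12,296.95

#1 ($209): entire amount goes to the deductible. Cost to patient: $209. OOP to date $209. Insurer: $209 − $209 = $0.
#2 ($4,200): $491 finishes the deductible; $3,709 goes to coinsurance; 15% of $3,709 = $556.35. Cost to patient: $1,047.35. OOP to date $1,256.35. Insurer: $4,200 − $1,047.35 = $3,152.65.
#3 ($4,183): deductible met; 15% of $4,183 = $627.45. Cost to patient: $627.45. OOP to date $1,883.80. Insurer: $4,183 − $627.45 = $3,555.55.
#4 ($6,575): deductible already satisfied, so patient's share is 15% × $6,575 = $986.25. Patient owes $986.25 (running OOP $2,870.05). Plan pays $6,575 − $986.25 = $5,588.75.
Insurer total: $0 + $3,152.65 + $3,555.55 + $5,588.75 = $12,296.95.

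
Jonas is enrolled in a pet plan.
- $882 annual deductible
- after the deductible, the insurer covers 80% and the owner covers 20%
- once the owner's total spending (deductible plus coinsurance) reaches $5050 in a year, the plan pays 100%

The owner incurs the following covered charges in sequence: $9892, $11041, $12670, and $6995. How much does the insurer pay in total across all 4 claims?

$35548

#1 ($9892): $882 finishes the deductible; $9010 goes to coinsurance; coinsurance $9010 × 20% = $1802. Owner owes $2684 (running OOP $2684). Plan pays $9892 − $2684 = $7208.
#2 ($11041): deductible already satisfied, so owner's share is 20% × $11041 = $2208.20. Owner owes $2208.20 (running OOP $4892.20). Insurer: $11041 − $2208.20 = $8832.80.
#3 ($12670): deductible already satisfied, so owner's share is 20% × $12670 = $2534. That would push OOP to $7426.20, over the $5050 cap, so owner pays $5050 − $4892.20 = $157.80. Insurer: $12670 − $157.80 = $12512.20.
#4 ($6995): 20% coinsurance on $6995 = $1399. Adding that to $5050 gives $6449, past the $5050 cap; owner pays only $5050 − $5050 = $0. Plan pays $6995 − $0 = $6995.
Insurer total = bills − owner's total = $40598 − $5050 = $35548.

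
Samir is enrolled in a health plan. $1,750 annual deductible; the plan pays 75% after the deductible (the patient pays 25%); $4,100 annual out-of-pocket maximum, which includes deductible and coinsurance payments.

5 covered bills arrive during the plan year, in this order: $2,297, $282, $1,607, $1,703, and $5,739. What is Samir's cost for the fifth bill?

Bill 1, $2,297: $1,750 finishes the deductible; $547 goes to coinsurance; patient's 25% is $136.75. Cost to patient: $1,886.75. OOP to date $1,886.75.
Bill 2, $282: deductible already satisfied, so patient's share is 25% × $282 = $70.50. Patient owes $70.50 (running OOP $1,957.25).
Bill 3, $1,607: 25% coinsurance on $1,607 = $401.75. Patient pays $401.75; OOP now $2,359.
Bill 4, $1,703: deductible already satisfied, so patient's share is 25% × $1,703 = $425.75. Cost to patient: $425.75. OOP to date $2,784.75.
Bill 5, $5,739: deductible already satisfied, so patient's share is 25% × $5,739 = $1,434.75. OOP would hit $4,219.50 > $4,100, so the cap limits the patient to $4,100 − $2,784.75 = $1,315.25.

$1,315.25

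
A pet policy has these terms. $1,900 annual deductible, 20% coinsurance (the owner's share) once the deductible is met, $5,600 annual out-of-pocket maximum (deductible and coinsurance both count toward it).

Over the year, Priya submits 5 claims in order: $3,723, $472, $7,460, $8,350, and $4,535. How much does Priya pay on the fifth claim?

Claim 1 ($3,723): $1,900 to deductible, leaving $1,823; coinsurance $1,823 × 20% = $364.60. Owner pays $2,264.60; OOP now $2,264.60.
Claim 2 ($472): 20% coinsurance on $472 = $94.40. Cost to owner: $94.40. OOP to date $2,359.
Claim 3 ($7,460): deductible met; 20% of $7,460 = $1,492. Cost to owner: $1,492. OOP to date $3,851.
Claim 4 ($8,350): deductible already satisfied, so owner's share is 20% × $8,350 = $1,670. Cost to owner: $1,670. OOP to date $5,521.
Claim 5 ($4,535): 20% coinsurance on $4,535 = $907. OOP would hit $6,428 > $5,600, so the cap limits the owner to $5,600 − $5,521 = $79.

$79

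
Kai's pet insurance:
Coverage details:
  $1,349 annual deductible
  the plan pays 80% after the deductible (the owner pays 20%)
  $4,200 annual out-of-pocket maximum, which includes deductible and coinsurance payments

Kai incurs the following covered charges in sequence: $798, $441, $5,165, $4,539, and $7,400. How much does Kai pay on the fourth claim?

$907.80

#1 ($798): entire amount goes to the deductible. Owner owes $798 (running OOP $798).
#2 ($441): fully absorbed by the deductible. Owner owes $441 (running OOP $1,239).
#3 ($5,165): $110 to deductible, leaving $5,055; coinsurance $5,055 × 20% = $1,011. Owner owes $1,121 (running OOP $2,360).
#4 ($4,539): deductible already satisfied, so owner's share is 20% × $4,539 = $907.80. Cost to owner: $907.80. OOP to date $3,267.80.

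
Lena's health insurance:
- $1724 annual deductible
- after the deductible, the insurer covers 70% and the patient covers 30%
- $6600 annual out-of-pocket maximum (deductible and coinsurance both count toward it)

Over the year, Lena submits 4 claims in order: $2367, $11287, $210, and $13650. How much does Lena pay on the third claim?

$63

#1 ($2367): $1724 finishes the deductible; $643 goes to coinsurance; 30% of $643 = $192.90. Patient owes $1916.90 (running OOP $1916.90).
#2 ($11287): 30% coinsurance on $11287 = $3386.10. Patient pays $3386.10; OOP now $5303.
#3 ($210): deductible met; 30% of $210 = $63. Patient pays $63; OOP now $5366.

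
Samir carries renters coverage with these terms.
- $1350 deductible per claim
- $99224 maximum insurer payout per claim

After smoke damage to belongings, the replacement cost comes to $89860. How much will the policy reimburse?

After the deductible, $89860 − $1350 = $88510 remains.
$88510 ≤ $99224, so the limit doesn't bind; insurer pays $88510.

$88510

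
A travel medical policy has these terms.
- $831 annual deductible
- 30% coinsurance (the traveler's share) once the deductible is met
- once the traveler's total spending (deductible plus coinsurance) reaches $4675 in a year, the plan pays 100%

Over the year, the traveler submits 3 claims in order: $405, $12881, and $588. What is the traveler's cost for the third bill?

Claim 1 ($405): entire amount goes to the deductible. Traveler pays $405; OOP now $405.
Claim 2 ($12881): $426 to deductible, leaving $12455; 30% of $12455 = $3736.50. Traveler pays $4162.50; OOP now $4567.50.
Claim 3 ($588): 30% coinsurance on $588 = $176.40. That would push OOP to $4743.90, over the $4675 cap, so traveler pays $4675 − $4567.50 = $107.50.

$107.50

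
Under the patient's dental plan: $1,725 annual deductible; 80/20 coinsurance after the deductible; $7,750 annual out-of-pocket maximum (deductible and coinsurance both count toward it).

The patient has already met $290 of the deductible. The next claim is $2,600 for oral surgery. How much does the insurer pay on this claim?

Deductible still to meet: $1,725 − $290 = $1,435.
That leaves $2,600 − $1,435 = $1,165 for coinsurance.
20% of $1,165 = $233 falls to the patient.
Patient responsibility before any cap: $1,435 + $233 = $1,668.
Total out-of-pocket so far would be $290 + $1,668 = $1,958, below the $7,750 cap — no reduction.
The plan picks up $2,600 − $1,668 = $932.

$932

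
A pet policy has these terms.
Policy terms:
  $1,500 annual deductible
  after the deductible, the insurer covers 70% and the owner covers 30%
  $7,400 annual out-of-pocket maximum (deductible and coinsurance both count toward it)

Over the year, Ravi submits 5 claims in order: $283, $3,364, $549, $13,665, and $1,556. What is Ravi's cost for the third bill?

$164.70

Bill 1, $283: fully absorbed by the deductible. Cost to owner: $283. OOP to date $283.
Bill 2, $3,364: deductible takes $1,217, $2,147 remains; 30% of $2,147 = $644.10. Owner pays $1,861.10; OOP now $2,144.10.
Bill 3, $549: deductible met; 30% of $549 = $164.70. Owner pays $164.70; OOP now $2,308.80.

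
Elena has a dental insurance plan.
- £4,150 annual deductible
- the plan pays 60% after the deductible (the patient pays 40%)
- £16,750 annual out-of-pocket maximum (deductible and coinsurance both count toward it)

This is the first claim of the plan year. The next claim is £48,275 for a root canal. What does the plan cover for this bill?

£31,525

The full £4,150 deductible is still open; £4,150 of this bill applies to it.
After the £4,150 deductible portion, £48,275 − £4,150 = £44,125 is subject to coinsurance.
Patient's 40% share of £44,125 is £17,650.
So the patient owes £4,150 + £17,650 = £21,800 before any cap.
That would bring total out-of-pocket to £21,800, past the £16,750 cap. The patient is capped at £16,750 − £0 = £16,750 on this claim.
The plan picks up £48,275 − £16,750 = £31,525.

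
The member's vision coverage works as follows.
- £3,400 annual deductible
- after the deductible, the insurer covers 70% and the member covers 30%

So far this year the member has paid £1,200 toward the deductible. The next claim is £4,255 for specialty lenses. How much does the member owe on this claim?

Deductible still to meet: £3,400 − £1,200 = £2,200.
After the £2,200 deductible portion, £4,255 − £2,200 = £2,055 is subject to coinsurance.
Coinsurance: £2,055 × 30% = £616.50.
So the member owes £2,200 + £616.50 = £2,816.50.

£2,816.50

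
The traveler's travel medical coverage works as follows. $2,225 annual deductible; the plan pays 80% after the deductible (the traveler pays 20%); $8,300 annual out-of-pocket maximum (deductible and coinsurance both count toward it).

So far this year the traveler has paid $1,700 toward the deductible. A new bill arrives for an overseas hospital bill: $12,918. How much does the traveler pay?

Deductible still to meet: $2,225 − $1,700 = $525.
That leaves $12,918 − $525 = $12,393 for coinsurance.
Coinsurance: $12,393 × 20% = $2,478.60.
So the traveler owes $525 + $2,478.60 = $3,003.60 before any cap.
Cumulative spending $1,700 + $3,003.60 = $4,703.60 stays under the $8,300 maximum.

$3,003.60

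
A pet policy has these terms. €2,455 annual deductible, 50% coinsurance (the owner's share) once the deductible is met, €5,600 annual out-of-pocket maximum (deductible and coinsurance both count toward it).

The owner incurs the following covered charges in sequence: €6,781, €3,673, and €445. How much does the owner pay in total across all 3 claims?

Claim 1 (€6,781): deductible takes €2,455, €4,326 remains; owner's 50% is €2,163. Cost to owner: €4,618. OOP to date €4,618.
Claim 2 (€3,673): deductible already satisfied, so owner's share is 50% × €3,673 = €1,836.50. OOP would hit €6,454.50 > €5,600, so the cap limits the owner to €5,600 − €4,618 = €982.
Claim 3 (€445): deductible met; 50% of €445 = €222.50. Adding that to €5,600 gives €5,822.50, past the €5,600 cap; owner pays only €5,600 − €5,600 = €0.
Total paid by the owner: €4,618 + €982 + €0 = €5,600.

€5,600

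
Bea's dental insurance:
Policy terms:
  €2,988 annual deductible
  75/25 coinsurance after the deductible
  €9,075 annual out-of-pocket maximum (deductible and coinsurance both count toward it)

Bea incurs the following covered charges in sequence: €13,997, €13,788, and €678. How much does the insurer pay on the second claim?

€10,453.25

#1 (€13,997): €2,988 to deductible, leaving €11,009; patient's 25% is €2,752.25. Patient owes €5,740.25 (running OOP €5,740.25). Plan pays €13,997 − €5,740.25 = €8,256.75.
#2 (€13,788): deductible met; 25% of €13,788 = €3,447. That would push OOP to €9,187.25, over the €9,075 cap, so patient pays €9,075 − €5,740.25 = €3,334.75. Insurer: €13,788 − €3,334.75 = €10,453.25.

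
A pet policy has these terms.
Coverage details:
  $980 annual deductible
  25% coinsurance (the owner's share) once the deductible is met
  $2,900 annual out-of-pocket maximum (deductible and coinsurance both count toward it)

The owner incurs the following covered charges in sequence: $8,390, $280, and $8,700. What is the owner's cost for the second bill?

#1 ($8,390): deductible takes $980, $7,410 remains; 25% of $7,410 = $1,852.50. Owner owes $2,832.50 (running OOP $2,832.50).
#2 ($280): deductible met; 25% of $280 = $70. OOP would hit $2,902.50 > $2,900, so the cap limits the owner to $2,900 − $2,832.50 = $67.50.

$67.50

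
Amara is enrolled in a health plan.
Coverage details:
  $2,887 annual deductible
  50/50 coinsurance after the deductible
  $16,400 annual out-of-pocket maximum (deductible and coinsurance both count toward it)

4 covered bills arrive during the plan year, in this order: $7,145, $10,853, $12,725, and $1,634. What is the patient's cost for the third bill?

$5,957.50

#1 ($7,145): $2,887 to deductible, leaving $4,258; patient's 50% is $2,129. Patient owes $5,016 (running OOP $5,016).
#2 ($10,853): deductible met; 50% of $10,853 = $5,426.50. Patient pays $5,426.50; OOP now $10,442.50.
#3 ($12,725): 50% coinsurance on $12,725 = $6,362.50. Adding that to $10,442.50 gives $16,805, past the $16,400 cap; patient pays only $16,400 − $10,442.50 = $5,957.50.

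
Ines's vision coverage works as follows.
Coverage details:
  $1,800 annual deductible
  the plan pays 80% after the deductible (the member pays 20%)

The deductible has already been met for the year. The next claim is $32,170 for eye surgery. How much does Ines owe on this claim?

$6,434

The deductible is already satisfied, so the full bill goes to coinsurance.
Coinsurance: $32,170 × 20% = $6,434.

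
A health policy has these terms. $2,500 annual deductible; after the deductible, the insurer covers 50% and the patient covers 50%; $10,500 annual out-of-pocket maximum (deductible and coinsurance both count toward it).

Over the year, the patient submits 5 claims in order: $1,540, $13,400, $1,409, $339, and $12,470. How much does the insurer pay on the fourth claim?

$169.50

#1 ($1,540): entire amount goes to the deductible. Patient pays $1,540; OOP now $1,540. Plan pays $1,540 − $1,540 = $0.
#2 ($13,400): deductible takes $960, $12,440 remains; 50% of $12,440 = $6,220. Cost to patient: $7,180. OOP to date $8,720. Insurer: $13,400 − $7,180 = $6,220.
#3 ($1,409): deductible already satisfied, so patient's share is 50% × $1,409 = $704.50. Patient owes $704.50 (running OOP $9,424.50). Plan pays $1,409 − $704.50 = $704.50.
#4 ($339): deductible met; 50% of $339 = $169.50. Cost to patient: $169.50. OOP to date $9,594. Plan pays $339 − $169.50 = $169.50.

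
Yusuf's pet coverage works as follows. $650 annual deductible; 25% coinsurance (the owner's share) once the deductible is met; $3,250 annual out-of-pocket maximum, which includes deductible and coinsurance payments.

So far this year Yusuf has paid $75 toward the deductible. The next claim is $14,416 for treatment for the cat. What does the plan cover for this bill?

$11,241

Remaining deductible: $650 − $75 = $575.
The remaining $13,841 (= $14,416 − $575) moves to coinsurance.
25% of $13,841 = $3,460.25 falls to the owner.
Owner responsibility before any cap: $575 + $3,460.25 = $4,035.25.
Year-to-date out-of-pocket would reach $75 + $4,035.25 = $4,110.25, above the $3,250 maximum, so the owner pays only $3,250 − $75 = $3,175.
The plan picks up $14,416 − $3,175 = $11,241.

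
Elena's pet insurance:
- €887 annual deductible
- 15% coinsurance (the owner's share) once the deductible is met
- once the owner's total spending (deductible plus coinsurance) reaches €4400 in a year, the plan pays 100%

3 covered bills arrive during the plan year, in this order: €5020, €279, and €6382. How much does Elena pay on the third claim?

#1 (€5020): €887 to deductible, leaving €4133; 15% of €4133 = €619.95. Owner pays €1506.95; OOP now €1506.95.
#2 (€279): 15% coinsurance on €279 = €41.85. Owner owes €41.85 (running OOP €1548.80).
#3 (€6382): deductible already satisfied, so owner's share is 15% × €6382 = €957.30. Owner pays €957.30; OOP now €2506.10.

€957.30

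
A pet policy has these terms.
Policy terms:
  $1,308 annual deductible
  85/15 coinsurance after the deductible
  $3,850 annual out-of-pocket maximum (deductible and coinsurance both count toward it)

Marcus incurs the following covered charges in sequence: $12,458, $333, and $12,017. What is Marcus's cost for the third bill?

Claim 1 — $12,458: $1,308 finishes the deductible; $11,150 goes to coinsurance; coinsurance $11,150 × 15% = $1,672.50. Owner pays $2,980.50; OOP now $2,980.50.
Claim 2 — $333: 15% coinsurance on $333 = $49.95. Cost to owner: $49.95. OOP to date $3,030.45.
Claim 3 — $12,017: 15% coinsurance on $12,017 = $1,802.55. Adding that to $3,030.45 gives $4,833, past the $3,850 cap; owner pays only $3,850 − $3,030.45 = $819.55.

$819.55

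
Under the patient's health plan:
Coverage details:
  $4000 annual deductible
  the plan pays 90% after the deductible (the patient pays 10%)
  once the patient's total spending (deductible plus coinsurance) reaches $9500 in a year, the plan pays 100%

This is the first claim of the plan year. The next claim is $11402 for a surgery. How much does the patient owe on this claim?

$4740.20

Nothing has been paid toward the $4000 deductible, so the first $4000 of this charge is applied there.
After the $4000 deductible portion, $11402 − $4000 = $7402 is subject to coinsurance.
10% of $7402 = $740.20 falls to the patient.
Patient responsibility before any cap: $4000 + $740.20 = $4740.20.
Year-to-date out-of-pocket becomes $0 + $4740.20 = $4740.20, still under the $9500 maximum, so no cap applies.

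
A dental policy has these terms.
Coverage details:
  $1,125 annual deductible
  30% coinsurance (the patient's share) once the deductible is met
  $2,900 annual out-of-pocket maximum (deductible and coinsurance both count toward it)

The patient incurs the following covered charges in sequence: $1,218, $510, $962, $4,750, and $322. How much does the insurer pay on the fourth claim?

#1 ($1,218): $1,125 finishes the deductible; $93 goes to coinsurance; 30% of $93 = $27.90. Cost to patient: $1,152.90. OOP to date $1,152.90. Insurer: $1,218 − $1,152.90 = $65.10.
#2 ($510): 30% coinsurance on $510 = $153. Cost to patient: $153. OOP to date $1,305.90. Plan pays $510 − $153 = $357.
#3 ($962): 30% coinsurance on $962 = $288.60. Patient owes $288.60 (running OOP $1,594.50). Insurer: $962 − $288.60 = $673.40.
#4 ($4,750): deductible already satisfied, so patient's share is 30% × $4,750 = $1,425. OOP would hit $3,019.50 > $2,900, so the cap limits the patient to $2,900 − $1,594.50 = $1,305.50. Plan pays $4,750 − $1,305.50 = $3,444.50.

$3,444.50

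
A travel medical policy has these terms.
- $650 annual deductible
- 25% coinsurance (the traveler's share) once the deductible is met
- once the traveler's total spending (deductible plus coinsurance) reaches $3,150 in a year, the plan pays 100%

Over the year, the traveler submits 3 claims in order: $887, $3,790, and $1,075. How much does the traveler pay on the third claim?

Claim 1 — $887: $650 finishes the deductible; $237 goes to coinsurance; traveler's 25% is $59.25. Cost to traveler: $709.25. OOP to date $709.25.
Claim 2 — $3,790: deductible met; 25% of $3,790 = $947.50. Cost to traveler: $947.50. OOP to date $1,656.75.
Claim 3 — $1,075: deductible already satisfied, so traveler's share is 25% × $1,075 = $268.75. Traveler owes $268.75 (running OOP $1,925.50).

$268.75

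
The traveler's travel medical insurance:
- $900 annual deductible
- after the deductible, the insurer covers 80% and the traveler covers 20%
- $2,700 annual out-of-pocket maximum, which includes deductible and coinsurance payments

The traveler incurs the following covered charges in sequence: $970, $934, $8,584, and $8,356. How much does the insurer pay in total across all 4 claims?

Bill 1, $970: deductible takes $900, $70 remains; 20% of $70 = $14. Cost to traveler: $914. OOP to date $914. Plan pays $970 − $914 = $56.
Bill 2, $934: 20% coinsurance on $934 = $186.80. Traveler pays $186.80; OOP now $1,100.80. Plan pays $934 − $186.80 = $747.20.
Bill 3, $8,584: deductible already satisfied, so traveler's share is 20% × $8,584 = $1,716.80. OOP would hit $2,817.60 > $2,700, so the cap limits the traveler to $2,700 − $1,100.80 = $1,599.20. Insurer: $8,584 − $1,599.20 = $6,984.80.
Bill 4, $8,356: 20% coinsurance on $8,356 = $1,671.20. OOP would hit $4,371.20 > $2,700, so the cap limits the traveler to $2,700 − $2,700 = $0. Plan pays $8,356 − $0 = $8,356.
Insurer total = bills − traveler's total = $18,844 − $2,700 = $16,144.

$16,144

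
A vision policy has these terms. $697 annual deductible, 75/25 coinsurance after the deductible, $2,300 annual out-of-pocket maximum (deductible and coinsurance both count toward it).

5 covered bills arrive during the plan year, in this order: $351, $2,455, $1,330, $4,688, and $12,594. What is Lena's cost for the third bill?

$332.50

Bill 1, $351: all of it applies to the deductible. Cost to member: $351. OOP to date $351.
Bill 2, $2,455: $346 finishes the deductible; $2,109 goes to coinsurance; member's 25% is $527.25. Member owes $873.25 (running OOP $1,224.25).
Bill 3, $1,330: deductible met; 25% of $1,330 = $332.50. Member pays $332.50; OOP now $1,556.75.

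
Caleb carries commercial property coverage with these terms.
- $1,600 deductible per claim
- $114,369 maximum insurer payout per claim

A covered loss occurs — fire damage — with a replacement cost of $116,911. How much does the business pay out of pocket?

$2,542

Subtract the deductible: $116,911 − $1,600 = $115,311.
The $114,369 per-incident cap binds; insurer pays $114,369.
Business's share is the uncovered remainder: $116,911 − $114,369 = $2,542.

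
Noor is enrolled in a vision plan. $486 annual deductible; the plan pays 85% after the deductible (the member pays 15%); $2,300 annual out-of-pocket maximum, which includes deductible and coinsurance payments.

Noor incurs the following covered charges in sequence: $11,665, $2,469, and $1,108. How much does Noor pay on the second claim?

$137.15

Bill 1, $11,665: $486 finishes the deductible; $11,179 goes to coinsurance; member's 15% is $1,676.85. Member owes $2,162.85 (running OOP $2,162.85).
Bill 2, $2,469: deductible already satisfied, so member's share is 15% × $2,469 = $370.35. OOP would hit $2,533.20 > $2,300, so the cap limits the member to $2,300 − $2,162.85 = $137.15.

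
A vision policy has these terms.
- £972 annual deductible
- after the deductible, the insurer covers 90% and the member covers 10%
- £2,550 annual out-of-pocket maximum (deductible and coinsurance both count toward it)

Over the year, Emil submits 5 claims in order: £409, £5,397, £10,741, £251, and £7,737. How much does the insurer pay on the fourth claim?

£230.50

Bill 1, £409: fully absorbed by the deductible. Cost to member: £409. OOP to date £409. Insurer: £409 − £409 = £0.
Bill 2, £5,397: deductible takes £563, £4,834 remains; 10% of £4,834 = £483.40. Member pays £1,046.40; OOP now £1,455.40. Plan pays £5,397 − £1,046.40 = £4,350.60.
Bill 3, £10,741: 10% coinsurance on £10,741 = £1,074.10. Member pays £1,074.10; OOP now £2,529.50. Insurer: £10,741 − £1,074.10 = £9,666.90.
Bill 4, £251: 10% coinsurance on £251 = £25.10. That would push OOP to £2,554.60, over the £2,550 cap, so member pays £2,550 − £2,529.50 = £20.50. Insurer: £251 − £20.50 = £230.50.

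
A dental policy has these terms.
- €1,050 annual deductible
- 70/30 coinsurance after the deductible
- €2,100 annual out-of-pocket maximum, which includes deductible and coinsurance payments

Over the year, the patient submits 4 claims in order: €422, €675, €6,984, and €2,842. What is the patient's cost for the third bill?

€1,035.90

#1 (€422): all of it applies to the deductible. Patient owes €422 (running OOP €422).
#2 (€675): €628 to deductible, leaving €47; patient's 30% is €14.10. Patient owes €642.10 (running OOP €1,064.10).
#3 (€6,984): 30% coinsurance on €6,984 = €2,095.20. OOP would hit €3,159.30 > €2,100, so the cap limits the patient to €2,100 − €1,064.10 = €1,035.90.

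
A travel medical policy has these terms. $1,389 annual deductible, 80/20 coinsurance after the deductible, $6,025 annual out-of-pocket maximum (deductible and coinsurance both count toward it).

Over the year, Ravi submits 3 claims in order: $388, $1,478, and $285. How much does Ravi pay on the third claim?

#1 ($388): fully absorbed by the deductible. Traveler owes $388 (running OOP $388).
#2 ($1,478): deductible takes $1,001, $477 remains; traveler's 20% is $95.40. Cost to traveler: $1,096.40. OOP to date $1,484.40.
#3 ($285): deductible met; 20% of $285 = $57. Traveler pays $57; OOP now $1,541.40.

$57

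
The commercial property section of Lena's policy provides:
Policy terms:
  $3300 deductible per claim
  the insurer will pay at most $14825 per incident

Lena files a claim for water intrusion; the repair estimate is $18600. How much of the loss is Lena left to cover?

After the deductible, $18600 − $3300 = $15300 remains.
$15300 exceeds the $14825 limit, so the insurer pays the limit: $14825.
Out of pocket: $18600 − $14825 = $3775.

$3775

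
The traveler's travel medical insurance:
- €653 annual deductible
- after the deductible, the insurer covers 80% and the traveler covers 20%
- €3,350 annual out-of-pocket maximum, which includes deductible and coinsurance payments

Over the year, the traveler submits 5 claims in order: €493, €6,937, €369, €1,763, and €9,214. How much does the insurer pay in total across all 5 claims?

Claim 1 — €493: fully absorbed by the deductible. Traveler owes €493 (running OOP €493). Plan pays €493 − €493 = €0.
Claim 2 — €6,937: €160 finishes the deductible; €6,777 goes to coinsurance; traveler's 20% is €1,355.40. Traveler pays €1,515.40; OOP now €2,008.40. Plan pays €6,937 − €1,515.40 = €5,421.60.
Claim 3 — €369: deductible met; 20% of €369 = €73.80. Traveler owes €73.80 (running OOP €2,082.20). Insurer: €369 − €73.80 = €295.20.
Claim 4 — €1,763: deductible met; 20% of €1,763 = €352.60. Traveler pays €352.60; OOP now €2,434.80. Plan pays €1,763 − €352.60 = €1,410.40.
Claim 5 — €9,214: deductible met; 20% of €9,214 = €1,842.80. That would push OOP to €4,277.60, over the €3,350 cap, so traveler pays €3,350 − €2,434.80 = €915.20. Insurer: €9,214 − €915.20 = €8,298.80.
Insurer total = bills − traveler's total = €18,776 − €3,350 = €15,426.

€15,426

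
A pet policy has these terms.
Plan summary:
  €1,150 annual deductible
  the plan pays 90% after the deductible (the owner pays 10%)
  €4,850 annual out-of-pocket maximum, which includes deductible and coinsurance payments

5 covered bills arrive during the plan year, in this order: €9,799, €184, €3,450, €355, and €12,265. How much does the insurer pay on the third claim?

Bill 1, €9,799: deductible takes €1,150, €8,649 remains; owner's 10% is €864.90. Cost to owner: €2,014.90. OOP to date €2,014.90. Insurer: €9,799 − €2,014.90 = €7,784.10.
Bill 2, €184: 10% coinsurance on €184 = €18.40. Owner pays €18.40; OOP now €2,033.30. Insurer: €184 − €18.40 = €165.60.
Bill 3, €3,450: deductible already satisfied, so owner's share is 10% × €3,450 = €345. Owner owes €345 (running OOP €2,378.30). Plan pays €3,450 − €345 = €3,105.

€3,105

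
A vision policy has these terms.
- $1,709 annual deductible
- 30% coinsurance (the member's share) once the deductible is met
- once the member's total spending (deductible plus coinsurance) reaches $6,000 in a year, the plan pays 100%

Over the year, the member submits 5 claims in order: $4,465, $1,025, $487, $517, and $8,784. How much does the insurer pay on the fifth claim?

Claim 1 — $4,465: $1,709 to deductible, leaving $2,756; 30% of $2,756 = $826.80. Cost to member: $2,535.80. OOP to date $2,535.80. Insurer: $4,465 − $2,535.80 = $1,929.20.
Claim 2 — $1,025: deductible already satisfied, so member's share is 30% × $1,025 = $307.50. Member pays $307.50; OOP now $2,843.30. Insurer: $1,025 − $307.50 = $717.50.
Claim 3 — $487: deductible already satisfied, so member's share is 30% × $487 = $146.10. Member pays $146.10; OOP now $2,989.40. Insurer: $487 − $146.10 = $340.90.
Claim 4 — $517: deductible met; 30% of $517 = $155.10. Cost to member: $155.10. OOP to date $3,144.50. Insurer: $517 − $155.10 = $361.90.
Claim 5 — $8,784: deductible met; 30% of $8,784 = $2,635.20. Cost to member: $2,635.20. OOP to date $5,779.70. Insurer: $8,784 − $2,635.20 = $6,148.80.

$6,148.80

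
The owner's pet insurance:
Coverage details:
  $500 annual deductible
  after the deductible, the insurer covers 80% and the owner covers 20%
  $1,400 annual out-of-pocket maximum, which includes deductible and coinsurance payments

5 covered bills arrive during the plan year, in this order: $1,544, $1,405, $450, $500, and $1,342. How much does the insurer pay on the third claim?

$360

Bill 1, $1,544: deductible takes $500, $1,044 remains; owner's 20% is $208.80. Owner owes $708.80 (running OOP $708.80). Insurer: $1,544 − $708.80 = $835.20.
Bill 2, $1,405: deductible already satisfied, so owner's share is 20% × $1,405 = $281. Owner owes $281 (running OOP $989.80). Plan pays $1,405 − $281 = $1,124.
Bill 3, $450: 20% coinsurance on $450 = $90. Owner owes $90 (running OOP $1,079.80). Plan pays $450 − $90 = $360.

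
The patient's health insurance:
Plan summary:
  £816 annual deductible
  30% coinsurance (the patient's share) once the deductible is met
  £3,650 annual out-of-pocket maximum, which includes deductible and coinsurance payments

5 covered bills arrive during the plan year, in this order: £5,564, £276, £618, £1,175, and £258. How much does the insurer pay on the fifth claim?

£180.60

#1 (£5,564): £816 finishes the deductible; £4,748 goes to coinsurance; patient's 30% is £1,424.40. Patient pays £2,240.40; OOP now £2,240.40. Insurer: £5,564 − £2,240.40 = £3,323.60.
#2 (£276): deductible met; 30% of £276 = £82.80. Cost to patient: £82.80. OOP to date £2,323.20. Plan pays £276 − £82.80 = £193.20.
#3 (£618): 30% coinsurance on £618 = £185.40. Cost to patient: £185.40. OOP to date £2,508.60. Insurer: £618 − £185.40 = £432.60.
#4 (£1,175): deductible met; 30% of £1,175 = £352.50. Cost to patient: £352.50. OOP to date £2,861.10. Insurer: £1,175 − £352.50 = £822.50.
#5 (£258): 30% coinsurance on £258 = £77.40. Patient owes £77.40 (running OOP £2,938.50). Plan pays £258 − £77.40 = £180.60.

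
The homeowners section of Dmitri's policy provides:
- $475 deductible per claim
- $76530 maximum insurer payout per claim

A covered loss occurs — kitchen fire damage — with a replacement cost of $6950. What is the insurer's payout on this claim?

After the deductible, $6950 − $475 = $6475 remains.
That's under the $76530 cap, so the insurer reimburses the full $6475.

$6475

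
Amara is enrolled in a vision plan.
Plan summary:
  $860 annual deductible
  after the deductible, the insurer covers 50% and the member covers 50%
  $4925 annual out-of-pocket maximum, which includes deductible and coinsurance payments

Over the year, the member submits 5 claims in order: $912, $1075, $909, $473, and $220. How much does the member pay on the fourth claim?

$236.50

Claim 1 — $912: $860 finishes the deductible; $52 goes to coinsurance; 50% of $52 = $26. Member owes $886 (running OOP $886).
Claim 2 — $1075: 50% coinsurance on $1075 = $537.50. Cost to member: $537.50. OOP to date $1423.50.
Claim 3 — $909: deductible already satisfied, so member's share is 50% × $909 = $454.50. Cost to member: $454.50. OOP to date $1878.
Claim 4 — $473: 50% coinsurance on $473 = $236.50. Member owes $236.50 (running OOP $2114.50).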